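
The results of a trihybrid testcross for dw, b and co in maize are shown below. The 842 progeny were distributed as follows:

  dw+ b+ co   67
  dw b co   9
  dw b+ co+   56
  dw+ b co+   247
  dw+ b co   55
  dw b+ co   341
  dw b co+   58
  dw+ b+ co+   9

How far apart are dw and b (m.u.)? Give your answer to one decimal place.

The two most frequent reciprocal classes, dw+ b co+ and dw b+ co, are the parental types, so the F1 was dw+ b co+ / dw b+ co.
The two rarest classes, dw+ b+ co+ and dw b co, are the double crossovers. Comparing them with the parentals, only the b allele has switched, so b is the middle locus and the order is dw – b – co.
Crossovers in the dw–b interval produce the single-crossover classes dw b co+ and dw+ b+ co (58 + 67 = 125) plus the double crossovers (18).
RF(dw–b) = (125 + 18) / 842 = 143/842 = 0.1698 → 17.0 m.u.

17.0 m.u.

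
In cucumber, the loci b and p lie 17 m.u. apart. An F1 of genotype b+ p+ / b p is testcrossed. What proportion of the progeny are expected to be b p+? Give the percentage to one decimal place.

8.5%

A map distance of 17 m.u. corresponds to a recombination frequency of 0.170.
The F1 is b+ p+ / b p, so b p+ is a recombinant gamete class with expected frequency r/2 = 0.170/2 = 0.0850.
That is 0.0850 = 8.5% of the progeny.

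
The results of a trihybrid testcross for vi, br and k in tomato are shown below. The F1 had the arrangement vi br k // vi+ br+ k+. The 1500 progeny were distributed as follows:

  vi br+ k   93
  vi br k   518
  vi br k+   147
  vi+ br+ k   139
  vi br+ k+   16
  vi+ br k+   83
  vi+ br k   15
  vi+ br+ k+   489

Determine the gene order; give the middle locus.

The two rarest classes, vi+ br k and vi br+ k+, are the double crossovers. Comparing them with the parentals, only the vi allele has switched, so vi is the middle locus and the order is br – vi – k.

vi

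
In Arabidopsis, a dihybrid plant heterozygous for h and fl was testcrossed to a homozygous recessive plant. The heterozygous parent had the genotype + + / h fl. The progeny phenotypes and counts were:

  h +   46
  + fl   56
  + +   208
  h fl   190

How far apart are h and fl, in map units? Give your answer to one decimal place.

20.4 map units

The recombinant classes are + fl and h +: 56 + 46 = 102.
Recombination frequency = 102/500 = 0.2040 ≈ 20.4%, i.e. 20.4 map units.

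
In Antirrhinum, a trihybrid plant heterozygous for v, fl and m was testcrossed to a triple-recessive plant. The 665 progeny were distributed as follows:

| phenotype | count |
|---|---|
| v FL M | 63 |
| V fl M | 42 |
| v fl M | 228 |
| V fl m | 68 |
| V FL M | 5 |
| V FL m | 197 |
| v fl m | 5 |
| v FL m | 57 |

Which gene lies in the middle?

The two most frequent reciprocal classes, v fl M and V FL m, are the parental types, so the F1 was v fl M / V FL m.
The two rarest classes, v fl m and V FL M, are the double crossovers. Comparing them with the parentals, only the m allele has switched, so m is the middle locus and the order is fl – m – v.

m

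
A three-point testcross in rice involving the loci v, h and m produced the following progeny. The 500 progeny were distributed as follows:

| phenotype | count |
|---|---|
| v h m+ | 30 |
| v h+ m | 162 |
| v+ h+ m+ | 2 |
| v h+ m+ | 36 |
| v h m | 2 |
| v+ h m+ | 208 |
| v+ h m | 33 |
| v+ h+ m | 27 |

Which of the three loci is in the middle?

h

The two most frequent reciprocal classes, v+ h m+ and v h+ m, are the parental types, so the F1 was v+ h m+ / v h+ m.
The two rarest classes, v+ h+ m+ and v h m, are the double crossovers. Comparing them with the parentals, only the h allele has switched, so h is the middle locus and the order is m – h – v.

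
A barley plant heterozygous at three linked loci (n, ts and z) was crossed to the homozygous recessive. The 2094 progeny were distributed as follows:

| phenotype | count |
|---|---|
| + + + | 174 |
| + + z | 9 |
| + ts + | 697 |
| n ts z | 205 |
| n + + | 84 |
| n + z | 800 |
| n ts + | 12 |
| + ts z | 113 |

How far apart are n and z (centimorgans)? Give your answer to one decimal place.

10.4 centimorgans

The two most frequent reciprocal classes, n + z and + ts +, are the parental types, so the F1 was n + z / + ts +.
The two rarest classes, + + z and n ts +, are the double crossovers. Comparing them with the parentals, only the n allele has switched, so n is the middle locus and the order is z – n – ts.
Crossovers in the z–n interval produce the single-crossover classes n + + and + ts z (84 + 113 = 197) plus the double crossovers (21).
RF(z–n) = (197 + 21) / 2094 = 218/2094 = 0.1041 → 10.4 centimorgans.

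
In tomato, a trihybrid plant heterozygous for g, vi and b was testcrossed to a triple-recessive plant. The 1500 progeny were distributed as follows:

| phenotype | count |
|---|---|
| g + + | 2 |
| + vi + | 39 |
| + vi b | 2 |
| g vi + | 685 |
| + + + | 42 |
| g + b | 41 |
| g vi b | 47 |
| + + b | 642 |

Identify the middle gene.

The two most frequent reciprocal classes, + + b and g vi +, are the parental types, so the F1 was + + b / g vi +.
The two rarest classes, + vi b and g + +, are the double crossovers. Comparing them with the parentals, only the vi allele has switched, so vi is the middle locus and the order is g – vi – b.

vi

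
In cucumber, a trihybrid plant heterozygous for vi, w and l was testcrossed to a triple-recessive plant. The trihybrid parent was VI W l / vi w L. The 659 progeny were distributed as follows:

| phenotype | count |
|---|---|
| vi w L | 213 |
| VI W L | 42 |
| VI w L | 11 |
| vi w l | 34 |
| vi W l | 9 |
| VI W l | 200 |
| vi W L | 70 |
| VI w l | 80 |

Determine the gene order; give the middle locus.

vi

The two rarest classes, vi W l and VI w L, are the double crossovers. Comparing them with the parentals, only the vi allele has switched, so vi is the middle locus and the order is l – vi – w.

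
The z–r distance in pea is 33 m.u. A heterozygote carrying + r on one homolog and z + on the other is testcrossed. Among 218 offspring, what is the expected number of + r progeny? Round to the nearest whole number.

73

A map distance of 33 m.u. corresponds to a recombination frequency of 0.330.
The F1 is + r / z +, so + r is a parental gamete class with expected frequency (1 − r)/2 = 0.670/2 = 0.3350.
Expected number = 0.3350 × 218 = 73.03 ≈ 73.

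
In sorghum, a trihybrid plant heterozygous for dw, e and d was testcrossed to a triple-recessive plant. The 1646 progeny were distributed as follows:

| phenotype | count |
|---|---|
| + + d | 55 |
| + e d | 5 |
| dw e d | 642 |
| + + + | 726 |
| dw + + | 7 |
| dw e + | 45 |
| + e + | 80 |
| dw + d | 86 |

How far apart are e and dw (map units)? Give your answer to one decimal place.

10.8 map units

The two most frequent reciprocal classes, dw e d and + + +, are the parental types, so the F1 was dw e d / + + +.
The two rarest classes, + e d and dw + +, are the double crossovers. Comparing them with the parentals, only the dw allele has switched, so dw is the middle locus and the order is e – dw – d.
Crossovers in the e–dw interval produce the single-crossover classes dw + d and + e + (86 + 80 = 166) plus the double crossovers (12).
RF(e–dw) = (166 + 12) / 1646 = 178/1646 = 0.1081 → 10.8 map units.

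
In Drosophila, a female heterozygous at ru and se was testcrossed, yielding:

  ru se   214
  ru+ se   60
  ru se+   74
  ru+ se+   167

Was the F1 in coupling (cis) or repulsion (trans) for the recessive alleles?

cis

The two most frequent classes are ru+ se+ (167) and ru se (214); these are the parental (non-recombinant) types.
So the F1 carried ru+ se+ on one chromosome and ru se on the other — the recessive alleles are on the same chromosome (cis / coupling).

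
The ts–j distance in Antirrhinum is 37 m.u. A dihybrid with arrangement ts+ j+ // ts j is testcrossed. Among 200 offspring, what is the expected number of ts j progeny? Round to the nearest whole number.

63

A map distance of 37 m.u. corresponds to a recombination frequency of 0.370.
The F1 is ts+ j+ / ts j, so ts j is a parental gamete class with expected frequency (1 − r)/2 = 0.630/2 = 0.3150.
Expected number = 0.3150 × 200 = 63.00 ≈ 63.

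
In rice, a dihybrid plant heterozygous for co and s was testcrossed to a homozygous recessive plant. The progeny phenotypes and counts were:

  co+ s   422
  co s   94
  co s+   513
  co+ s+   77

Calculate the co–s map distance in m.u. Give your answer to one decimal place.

The two most frequent classes, co+ s (422) and co s+ (513), are the parental types, so the F1 was co+ s / co s+.
The recombinant classes are co+ s+ and co s: 77 + 94 = 171.
Recombination frequency = 171/1106 = 0.1546 ≈ 15.5%, i.e. 15.5 m.u.

15.5 m.u.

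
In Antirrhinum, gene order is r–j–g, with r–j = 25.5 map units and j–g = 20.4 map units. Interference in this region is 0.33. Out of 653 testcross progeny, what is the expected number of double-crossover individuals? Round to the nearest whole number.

Map distances give recombination frequencies of 0.255 and 0.204 for the two intervals.
With interference 0.33 (so coincidence = 0.67), expected double-crossover frequency = 0.255 × 0.204 × 0.67 = 0.03485.
Expected number = 0.03485 × 653 = 22.76 ≈ 23.

23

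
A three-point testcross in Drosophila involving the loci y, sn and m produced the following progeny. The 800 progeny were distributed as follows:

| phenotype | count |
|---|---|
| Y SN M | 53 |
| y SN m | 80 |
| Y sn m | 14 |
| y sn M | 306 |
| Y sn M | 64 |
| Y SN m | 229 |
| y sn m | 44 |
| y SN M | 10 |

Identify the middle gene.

The two most frequent reciprocal classes, Y SN m and y sn M, are the parental types, so the F1 was Y SN m / y sn M.
The two rarest classes, Y sn m and y SN M, are the double crossovers. Comparing them with the parentals, only the sn allele has switched, so sn is the middle locus and the order is m – sn – y.

sn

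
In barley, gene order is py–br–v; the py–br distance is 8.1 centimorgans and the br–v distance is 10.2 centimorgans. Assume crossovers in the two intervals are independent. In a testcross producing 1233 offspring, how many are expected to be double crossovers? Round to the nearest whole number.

Map distances give recombination frequencies of 0.081 and 0.102 for the two intervals.
With no interference, expected double-crossover frequency = 0.081 × 0.102 = 0.00826.
Expected number = 0.00826 × 1233 = 10.19 ≈ 10.

10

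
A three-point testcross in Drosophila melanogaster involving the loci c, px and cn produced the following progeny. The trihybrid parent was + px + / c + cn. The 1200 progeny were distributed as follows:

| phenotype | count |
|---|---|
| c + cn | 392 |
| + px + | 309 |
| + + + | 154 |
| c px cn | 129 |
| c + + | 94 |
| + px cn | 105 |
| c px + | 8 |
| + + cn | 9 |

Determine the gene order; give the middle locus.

The two rarest classes, c px + and + + cn, are the double crossovers. Comparing them with the parentals, only the c allele has switched, so c is the middle locus and the order is px – c – cn.

c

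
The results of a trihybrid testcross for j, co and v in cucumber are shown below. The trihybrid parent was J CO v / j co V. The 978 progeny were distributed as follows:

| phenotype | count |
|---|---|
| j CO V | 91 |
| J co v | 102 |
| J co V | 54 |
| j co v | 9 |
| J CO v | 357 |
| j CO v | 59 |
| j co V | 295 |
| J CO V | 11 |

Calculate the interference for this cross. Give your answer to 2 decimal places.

0.31

The two rarest classes, J CO V and j co v, are the double crossovers. Comparing them with the parentals, only the v allele has switched, so v is the middle locus and the order is co – v – j.
co–v: (193 + 20)/978 = 0.2178; v–j: (113 + 20)/978 = 0.1360.
Expected DCO frequency = 0.2178 × 0.1360 ≈ 0.02962; observed = 20/978 ≈ 0.02045.
Coefficient of coincidence = 0.02045/0.02962 ≈ 0.69; interference = 1 − 0.69 = 0.31.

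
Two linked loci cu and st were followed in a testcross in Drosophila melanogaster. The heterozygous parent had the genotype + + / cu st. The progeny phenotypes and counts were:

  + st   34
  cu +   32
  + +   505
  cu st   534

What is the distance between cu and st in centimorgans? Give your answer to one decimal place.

The recombinant classes are + st and cu +: 34 + 32 = 66.
Recombination frequency = 66/1105 = 0.0597 ≈ 6.0%, i.e. 6.0 centimorgans.

6.0 centimorgans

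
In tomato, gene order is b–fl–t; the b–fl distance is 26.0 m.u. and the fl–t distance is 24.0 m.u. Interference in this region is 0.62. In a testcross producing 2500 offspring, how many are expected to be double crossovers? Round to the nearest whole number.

59

Map distances give recombination frequencies of 0.260 and 0.240 for the two intervals.
With interference 0.62 (so coincidence = 0.38), expected double-crossover frequency = 0.260 × 0.240 × 0.38 = 0.02371.
Expected number = 0.02371 × 2500 = 59.28 ≈ 59.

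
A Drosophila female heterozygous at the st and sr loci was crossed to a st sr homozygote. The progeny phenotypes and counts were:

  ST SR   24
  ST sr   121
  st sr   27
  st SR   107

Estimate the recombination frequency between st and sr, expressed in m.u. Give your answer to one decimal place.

The two most frequent classes, ST sr (121) and st SR (107), are the parental types, so the F1 was ST sr / st SR.
The recombinant classes are ST SR and st sr: 24 + 27 = 51.
Recombination frequency = 51/279 = 0.1828 ≈ 18.3%, i.e. 18.3 m.u.

18.3 m.u.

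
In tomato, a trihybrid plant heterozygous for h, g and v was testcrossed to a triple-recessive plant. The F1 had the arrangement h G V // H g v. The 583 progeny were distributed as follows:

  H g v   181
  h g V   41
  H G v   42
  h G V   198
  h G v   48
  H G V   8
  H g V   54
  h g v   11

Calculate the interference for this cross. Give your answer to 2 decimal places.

0.10

The two rarest classes, H G V and h g v, are the double crossovers. Comparing them with the parentals, only the h allele has switched, so h is the middle locus and the order is g – h – v.
g–h: (83 + 19)/583 = 0.1750; h–v: (102 + 19)/583 = 0.2075.
Expected DCO frequency = 0.1750 × 0.2075 ≈ 0.03631; observed = 19/583 ≈ 0.03259.
Coefficient of coincidence = 0.03259/0.03631 ≈ 0.90; interference = 1 − 0.90 = 0.10.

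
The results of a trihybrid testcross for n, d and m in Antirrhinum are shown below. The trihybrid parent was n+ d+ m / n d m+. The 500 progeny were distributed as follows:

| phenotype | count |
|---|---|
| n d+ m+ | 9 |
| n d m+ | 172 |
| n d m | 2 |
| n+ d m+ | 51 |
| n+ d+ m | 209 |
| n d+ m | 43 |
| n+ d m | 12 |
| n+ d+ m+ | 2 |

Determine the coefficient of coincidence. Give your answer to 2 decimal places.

0.82

The two rarest classes, n+ d+ m+ and n d m, are the double crossovers. Comparing them with the parentals, only the m allele has switched, so m is the middle locus and the order is d – m – n.
d–m: (21 + 4)/500 = 0.0500; m–n: (94 + 4)/500 = 0.1960.
Expected DCO frequency = 0.0500 × 0.1960 ≈ 0.00980; observed = 4/500 ≈ 0.00800.
Coefficient of coincidence = 0.00800/0.00980 ≈ 0.82.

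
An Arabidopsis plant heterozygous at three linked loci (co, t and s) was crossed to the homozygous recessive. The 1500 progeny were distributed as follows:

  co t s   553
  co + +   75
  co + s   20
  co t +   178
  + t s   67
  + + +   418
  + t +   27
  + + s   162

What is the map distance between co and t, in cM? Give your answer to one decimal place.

12.6 cM

The two most frequent reciprocal classes, + + + and co t s, are the parental types, so the F1 was + + + / co t s.
The two rarest classes, + t + and co + s, are the double crossovers. Comparing them with the parentals, only the t allele has switched, so t is the middle locus and the order is co – t – s.
Crossovers in the co–t interval produce the single-crossover classes co + + and + t s (75 + 67 = 142) plus the double crossovers (47).
RF(co–t) = (142 + 47) / 1500 = 189/1500 = 0.1260 → 12.6 cM.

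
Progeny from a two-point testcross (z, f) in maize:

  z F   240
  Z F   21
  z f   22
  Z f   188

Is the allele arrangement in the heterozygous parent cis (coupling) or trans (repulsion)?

The two most frequent classes are Z f (188) and z F (240); these are the parental (non-recombinant) types.
So the F1 carried Z f on one chromosome and z F on the other — the recessive alleles are on opposite chromosomes (trans / repulsion).

trans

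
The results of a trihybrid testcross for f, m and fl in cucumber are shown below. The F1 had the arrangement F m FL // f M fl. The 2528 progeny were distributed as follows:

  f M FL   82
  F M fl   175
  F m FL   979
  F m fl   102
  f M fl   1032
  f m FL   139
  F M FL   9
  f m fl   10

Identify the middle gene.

m

The two rarest classes, F M FL and f m fl, are the double crossovers. Comparing them with the parentals, only the m allele has switched, so m is the middle locus and the order is fl – m – f.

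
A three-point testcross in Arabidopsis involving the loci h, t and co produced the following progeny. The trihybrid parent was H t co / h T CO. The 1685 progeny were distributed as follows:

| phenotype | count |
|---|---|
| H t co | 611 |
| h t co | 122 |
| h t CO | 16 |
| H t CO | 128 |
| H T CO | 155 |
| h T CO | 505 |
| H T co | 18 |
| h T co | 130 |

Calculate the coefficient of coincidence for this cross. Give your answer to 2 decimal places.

0.63

The two rarest classes, H T co and h t CO, are the double crossovers. Comparing them with the parentals, only the t allele has switched, so t is the middle locus and the order is co – t – h.
co–t: (258 + 34)/1685 = 0.1733; t–h: (277 + 34)/1685 = 0.1846.
Expected DCO frequency = 0.1733 × 0.1846 ≈ 0.03199; observed = 34/1685 ≈ 0.02018.
Coefficient of coincidence = 0.02018/0.03199 ≈ 0.63.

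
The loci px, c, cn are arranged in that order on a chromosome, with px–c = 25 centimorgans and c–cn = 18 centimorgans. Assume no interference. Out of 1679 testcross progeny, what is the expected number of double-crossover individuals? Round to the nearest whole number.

76

Map distances give recombination frequencies of 0.250 and 0.180 for the two intervals.
With no interference, expected double-crossover frequency = 0.250 × 0.180 = 0.04500.
Expected number = 0.04500 × 1679 = 75.55 ≈ 76.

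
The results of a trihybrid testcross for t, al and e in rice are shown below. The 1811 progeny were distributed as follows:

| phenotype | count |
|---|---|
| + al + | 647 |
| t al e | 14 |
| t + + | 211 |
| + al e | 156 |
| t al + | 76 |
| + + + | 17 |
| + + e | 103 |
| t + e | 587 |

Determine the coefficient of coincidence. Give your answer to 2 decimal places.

The two most frequent reciprocal classes, t + e and + al +, are the parental types, so the F1 was t + e / + al +.
The two rarest classes, t al e and + + +, are the double crossovers. Comparing them with the parentals, only the al allele has switched, so al is the middle locus and the order is e – al – t.
e–al: (367 + 31)/1811 = 0.2198; al–t: (179 + 31)/1811 = 0.1160.
Expected DCO frequency = 0.2198 × 0.1160 ≈ 0.02550; observed = 31/1811 ≈ 0.01712.
Coefficient of coincidence = 0.01712/0.02550 ≈ 0.67.

0.67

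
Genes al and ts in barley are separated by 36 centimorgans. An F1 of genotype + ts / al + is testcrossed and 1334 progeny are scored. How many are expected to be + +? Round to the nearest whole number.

A map distance of 36 centimorgans corresponds to a recombination frequency of 0.360.
The F1 is + ts / al +, so + + is a recombinant gamete class with expected frequency r/2 = 0.360/2 = 0.1800.
Expected number = 0.1800 × 1334 = 240.12 ≈ 240.

240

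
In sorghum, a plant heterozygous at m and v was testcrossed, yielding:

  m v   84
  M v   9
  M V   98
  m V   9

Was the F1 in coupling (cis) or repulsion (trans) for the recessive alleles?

cis

The two most frequent classes are M V (98) and m v (84); these are the parental (non-recombinant) types.
So the F1 carried M V on one chromosome and m v on the other — the recessive alleles are on the same chromosome (cis / coupling).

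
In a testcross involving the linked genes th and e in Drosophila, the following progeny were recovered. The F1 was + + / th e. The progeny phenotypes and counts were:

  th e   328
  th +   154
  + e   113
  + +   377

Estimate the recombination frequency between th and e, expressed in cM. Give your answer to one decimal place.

27.5 cM

The recombinant classes are + e and th +: 113 + 154 = 267.
Recombination frequency = 267/972 = 0.2747 ≈ 27.5%, i.e. 27.5 cM.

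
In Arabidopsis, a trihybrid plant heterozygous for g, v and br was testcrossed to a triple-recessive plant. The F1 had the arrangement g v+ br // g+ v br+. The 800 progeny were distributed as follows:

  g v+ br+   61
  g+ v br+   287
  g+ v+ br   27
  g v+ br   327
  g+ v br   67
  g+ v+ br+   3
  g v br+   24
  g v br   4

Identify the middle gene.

The two rarest classes, g v br and g+ v+ br+, are the double crossovers. Comparing them with the parentals, only the v allele has switched, so v is the middle locus and the order is g – v – br.

v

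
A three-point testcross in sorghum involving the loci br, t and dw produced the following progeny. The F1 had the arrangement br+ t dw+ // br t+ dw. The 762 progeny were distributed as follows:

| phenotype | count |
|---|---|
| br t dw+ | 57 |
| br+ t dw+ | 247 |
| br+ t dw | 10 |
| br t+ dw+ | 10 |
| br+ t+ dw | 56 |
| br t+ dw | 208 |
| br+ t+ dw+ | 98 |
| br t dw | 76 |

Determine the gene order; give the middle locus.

The two rarest classes, br+ t dw and br t+ dw+, are the double crossovers. Comparing them with the parentals, only the dw allele has switched, so dw is the middle locus and the order is t – dw – br.

dw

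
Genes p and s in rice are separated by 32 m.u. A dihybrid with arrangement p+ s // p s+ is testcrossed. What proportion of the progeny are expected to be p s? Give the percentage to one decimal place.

16.0%

A map distance of 32 m.u. corresponds to a recombination frequency of 0.320.
The F1 is p+ s / p s+, so p s is a recombinant gamete class with expected frequency r/2 = 0.320/2 = 0.1600.
That is 0.1600 = 16.0% of the progeny.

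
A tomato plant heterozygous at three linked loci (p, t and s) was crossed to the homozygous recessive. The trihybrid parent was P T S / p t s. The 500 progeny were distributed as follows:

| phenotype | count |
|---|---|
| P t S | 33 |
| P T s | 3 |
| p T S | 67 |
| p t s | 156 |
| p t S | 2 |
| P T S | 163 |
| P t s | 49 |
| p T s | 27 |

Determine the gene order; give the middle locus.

The two rarest classes, P T s and p t S, are the double crossovers. Comparing them with the parentals, only the s allele has switched, so s is the middle locus and the order is t – s – p.

s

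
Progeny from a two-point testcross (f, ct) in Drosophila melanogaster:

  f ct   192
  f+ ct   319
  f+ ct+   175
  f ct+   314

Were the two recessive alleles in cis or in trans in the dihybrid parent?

The two most frequent classes are f+ ct (319) and f ct+ (314); these are the parental (non-recombinant) types.
So the F1 carried f+ ct on one chromosome and f ct+ on the other — the recessive alleles are on opposite chromosomes (trans / repulsion).

trans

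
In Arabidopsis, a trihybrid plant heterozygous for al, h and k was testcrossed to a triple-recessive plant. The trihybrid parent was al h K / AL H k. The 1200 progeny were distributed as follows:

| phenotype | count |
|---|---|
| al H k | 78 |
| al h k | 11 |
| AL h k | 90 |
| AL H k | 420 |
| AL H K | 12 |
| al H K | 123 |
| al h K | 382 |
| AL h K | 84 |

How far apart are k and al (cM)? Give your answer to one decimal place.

15.4 cM

The two rarest classes, al h k and AL H K, are the double crossovers. Comparing them with the parentals, only the k allele has switched, so k is the middle locus and the order is h – k – al.
Crossovers in the k–al interval produce the single-crossover classes AL h K and al H k (84 + 78 = 162) plus the double crossovers (23).
RF(k–al) = (162 + 23) / 1200 = 185/1200 = 0.1542 → 15.4 cM.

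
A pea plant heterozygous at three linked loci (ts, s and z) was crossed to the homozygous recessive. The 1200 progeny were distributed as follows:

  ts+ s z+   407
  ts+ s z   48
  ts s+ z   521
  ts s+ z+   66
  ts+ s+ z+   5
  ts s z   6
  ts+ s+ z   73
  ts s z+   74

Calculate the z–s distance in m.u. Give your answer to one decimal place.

10.4 m.u.

The two most frequent reciprocal classes, ts+ s z+ and ts s+ z, are the parental types, so the F1 was ts+ s z+ / ts s+ z.
The two rarest classes, ts+ s+ z+ and ts s z, are the double crossovers. Comparing them with the parentals, only the s allele has switched, so s is the middle locus and the order is ts – s – z.
Crossovers in the s–z interval produce the single-crossover classes ts+ s z and ts s+ z+ (48 + 66 = 114) plus the double crossovers (11).
RF(s–z) = (114 + 11) / 1200 = 125/1200 = 0.1042 → 10.4 m.u.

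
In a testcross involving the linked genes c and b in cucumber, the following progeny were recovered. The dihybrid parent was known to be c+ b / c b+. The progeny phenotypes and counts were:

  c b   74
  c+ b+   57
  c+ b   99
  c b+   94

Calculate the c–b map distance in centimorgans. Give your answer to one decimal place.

40.4 centimorgans

The recombinant classes are c+ b+ and c b: 57 + 74 = 131.
Recombination frequency = 131/324 = 0.4043 ≈ 40.4%, i.e. 40.4 centimorgans.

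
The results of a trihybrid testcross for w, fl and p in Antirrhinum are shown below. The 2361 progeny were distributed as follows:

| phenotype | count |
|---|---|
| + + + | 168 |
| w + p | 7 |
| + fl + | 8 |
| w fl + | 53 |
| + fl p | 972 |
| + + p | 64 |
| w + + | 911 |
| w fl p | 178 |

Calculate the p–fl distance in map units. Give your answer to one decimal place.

The two most frequent reciprocal classes, + fl p and w + +, are the parental types, so the F1 was + fl p / w + +.
The two rarest classes, + fl + and w + p, are the double crossovers. Comparing them with the parentals, only the p allele has switched, so p is the middle locus and the order is fl – p – w.
Crossovers in the fl–p interval produce the single-crossover classes + + p and w fl + (64 + 53 = 117) plus the double crossovers (15).
RF(fl–p) = (117 + 15) / 2361 = 132/2361 = 0.0559 → 5.6 map units.

5.6 map units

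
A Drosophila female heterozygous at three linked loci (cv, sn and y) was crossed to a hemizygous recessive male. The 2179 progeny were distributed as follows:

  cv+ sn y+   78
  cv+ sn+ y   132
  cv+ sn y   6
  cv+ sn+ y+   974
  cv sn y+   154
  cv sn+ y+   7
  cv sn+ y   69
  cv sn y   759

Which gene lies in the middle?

The two most frequent reciprocal classes, cv sn y and cv+ sn+ y+, are the parental types, so the F1 was cv sn y / cv+ sn+ y+.
The two rarest classes, cv+ sn y and cv sn+ y+, are the double crossovers. Comparing them with the parentals, only the cv allele has switched, so cv is the middle locus and the order is y – cv – sn.

cv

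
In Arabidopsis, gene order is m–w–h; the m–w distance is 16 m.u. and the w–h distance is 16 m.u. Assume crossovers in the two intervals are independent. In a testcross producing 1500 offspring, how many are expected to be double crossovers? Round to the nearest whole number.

Map distances give recombination frequencies of 0.160 and 0.160 for the two intervals.
With no interference, expected double-crossover frequency = 0.160 × 0.160 = 0.02560.
Expected number = 0.02560 × 1500 = 38.40 ≈ 38.

38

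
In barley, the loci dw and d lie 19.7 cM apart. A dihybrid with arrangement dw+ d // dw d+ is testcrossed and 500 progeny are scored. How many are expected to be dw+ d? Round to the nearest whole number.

201

A map distance of 19.7 cM corresponds to a recombination frequency of 0.197.
The F1 is dw+ d / dw d+, so dw+ d is a parental gamete class with expected frequency (1 − r)/2 = 0.803/2 = 0.4015.
Expected number = 0.4015 × 500 = 200.75 ≈ 201.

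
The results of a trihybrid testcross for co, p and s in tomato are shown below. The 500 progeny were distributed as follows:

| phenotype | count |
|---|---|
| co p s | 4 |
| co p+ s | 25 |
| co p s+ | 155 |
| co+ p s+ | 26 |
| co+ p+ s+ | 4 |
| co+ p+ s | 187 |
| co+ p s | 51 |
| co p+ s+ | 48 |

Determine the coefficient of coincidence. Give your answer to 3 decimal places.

0.634

The two most frequent reciprocal classes, co+ p+ s and co p s+, are the parental types, so the F1 was co+ p+ s / co p s+.
The two rarest classes, co+ p+ s+ and co p s, are the double crossovers. Comparing them with the parentals, only the s allele has switched, so s is the middle locus and the order is co – s – p.
co–s: (51 + 8)/500 = 0.1180; s–p: (99 + 8)/500 = 0.2140.
Expected DCO frequency = 0.1180 × 0.2140 ≈ 0.02525; observed = 8/500 ≈ 0.01600.
Coefficient of coincidence = 0.01600/0.02525 ≈ 0.634.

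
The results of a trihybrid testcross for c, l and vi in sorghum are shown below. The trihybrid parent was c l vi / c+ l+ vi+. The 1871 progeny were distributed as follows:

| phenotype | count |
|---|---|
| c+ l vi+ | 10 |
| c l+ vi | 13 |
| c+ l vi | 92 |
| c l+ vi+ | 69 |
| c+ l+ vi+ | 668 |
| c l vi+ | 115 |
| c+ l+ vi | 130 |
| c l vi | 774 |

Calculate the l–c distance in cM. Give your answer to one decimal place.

The two rarest classes, c l+ vi and c+ l vi+, are the double crossovers. Comparing them with the parentals, only the l allele has switched, so l is the middle locus and the order is c – l – vi.
Crossovers in the c–l interval produce the single-crossover classes c+ l vi and c l+ vi+ (92 + 69 = 161) plus the double crossovers (23).
RF(c–l) = (161 + 23) / 1871 = 184/1871 = 0.0983 → 9.8 cM.

9.8 cM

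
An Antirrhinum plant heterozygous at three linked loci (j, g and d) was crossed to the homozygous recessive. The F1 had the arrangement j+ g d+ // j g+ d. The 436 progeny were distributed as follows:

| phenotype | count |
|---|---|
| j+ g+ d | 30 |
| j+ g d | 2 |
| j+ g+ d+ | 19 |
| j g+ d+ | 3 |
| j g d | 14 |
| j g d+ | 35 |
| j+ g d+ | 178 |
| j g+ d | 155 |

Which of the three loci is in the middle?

d

The two rarest classes, j+ g d and j g+ d+, are the double crossovers. Comparing them with the parentals, only the d allele has switched, so d is the middle locus and the order is j – d – g.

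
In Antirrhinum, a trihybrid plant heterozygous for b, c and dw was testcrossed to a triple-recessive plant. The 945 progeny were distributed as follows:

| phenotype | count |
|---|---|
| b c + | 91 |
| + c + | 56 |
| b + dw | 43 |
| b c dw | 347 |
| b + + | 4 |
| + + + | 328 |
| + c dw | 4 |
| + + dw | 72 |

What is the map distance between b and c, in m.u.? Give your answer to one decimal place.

The two most frequent reciprocal classes, b c dw and + + +, are the parental types, so the F1 was b c dw / + + +.
The two rarest classes, + c dw and b + +, are the double crossovers. Comparing them with the parentals, only the b allele has switched, so b is the middle locus and the order is c – b – dw.
Crossovers in the c–b interval produce the single-crossover classes b + dw and + c + (43 + 56 = 99) plus the double crossovers (8).
RF(c–b) = (99 + 8) / 945 = 107/945 = 0.1132 → 11.3 m.u.

11.3 m.u.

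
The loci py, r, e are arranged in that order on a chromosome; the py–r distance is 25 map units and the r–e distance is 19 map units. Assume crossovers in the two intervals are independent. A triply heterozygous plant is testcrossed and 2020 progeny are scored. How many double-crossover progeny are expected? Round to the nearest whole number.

Map distances give recombination frequencies of 0.250 and 0.190 for the two intervals.
With no interference, expected double-crossover frequency = 0.250 × 0.190 = 0.04750.
Expected number = 0.04750 × 2020 = 95.95 ≈ 96.

96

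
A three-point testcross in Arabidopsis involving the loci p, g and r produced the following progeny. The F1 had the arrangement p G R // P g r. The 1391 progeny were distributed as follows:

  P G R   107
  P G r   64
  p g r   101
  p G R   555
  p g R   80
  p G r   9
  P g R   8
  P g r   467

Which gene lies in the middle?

r

The two rarest classes, p G r and P g R, are the double crossovers. Comparing them with the parentals, only the r allele has switched, so r is the middle locus and the order is g – r – p.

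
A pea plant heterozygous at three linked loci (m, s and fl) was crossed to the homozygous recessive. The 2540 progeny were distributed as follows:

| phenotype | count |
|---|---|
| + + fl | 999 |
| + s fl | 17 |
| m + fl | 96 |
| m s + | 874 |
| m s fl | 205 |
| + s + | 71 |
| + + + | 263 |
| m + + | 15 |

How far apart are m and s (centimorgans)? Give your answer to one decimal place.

The two most frequent reciprocal classes, + + fl and m s +, are the parental types, so the F1 was + + fl / m s +.
The two rarest classes, + s fl and m + +, are the double crossovers. Comparing them with the parentals, only the s allele has switched, so s is the middle locus and the order is m – s – fl.
Crossovers in the m–s interval produce the single-crossover classes m + fl and + s + (96 + 71 = 167) plus the double crossovers (32).
RF(m–s) = (167 + 32) / 2540 = 199/2540 = 0.0783 → 7.8 centimorgans.

7.8 centimorgans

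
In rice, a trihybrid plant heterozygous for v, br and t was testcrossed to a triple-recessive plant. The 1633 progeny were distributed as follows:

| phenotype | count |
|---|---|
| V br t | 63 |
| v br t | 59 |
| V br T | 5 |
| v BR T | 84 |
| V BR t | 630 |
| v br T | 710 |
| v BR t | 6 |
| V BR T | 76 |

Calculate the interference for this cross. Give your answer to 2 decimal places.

The two most frequent reciprocal classes, v br T and V BR t, are the parental types, so the F1 was v br T / V BR t.
The two rarest classes, V br T and v BR t, are the double crossovers. Comparing them with the parentals, only the v allele has switched, so v is the middle locus and the order is t – v – br.
t–v: (135 + 11)/1633 = 0.0894; v–br: (147 + 11)/1633 = 0.0968.
Expected DCO frequency = 0.0894 × 0.0968 ≈ 0.00865; observed = 11/1633 ≈ 0.00674.
Coefficient of coincidence = 0.00674/0.00865 ≈ 0.78; interference = 1 − 0.78 = 0.22.

0.22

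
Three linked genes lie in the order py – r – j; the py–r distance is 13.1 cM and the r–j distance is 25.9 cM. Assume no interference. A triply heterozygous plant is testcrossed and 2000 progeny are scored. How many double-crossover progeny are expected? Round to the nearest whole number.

Map distances give recombination frequencies of 0.131 and 0.259 for the two intervals.
With no interference, expected double-crossover frequency = 0.131 × 0.259 = 0.03393.
Expected number = 0.03393 × 2000 = 67.86 ≈ 68.

68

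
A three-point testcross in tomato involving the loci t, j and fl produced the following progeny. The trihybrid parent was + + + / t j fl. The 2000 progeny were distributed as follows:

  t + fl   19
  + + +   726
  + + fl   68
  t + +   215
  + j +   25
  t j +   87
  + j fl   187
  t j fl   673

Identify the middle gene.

The two rarest classes, + j + and t + fl, are the double crossovers. Comparing them with the parentals, only the j allele has switched, so j is the middle locus and the order is t – j – fl.

j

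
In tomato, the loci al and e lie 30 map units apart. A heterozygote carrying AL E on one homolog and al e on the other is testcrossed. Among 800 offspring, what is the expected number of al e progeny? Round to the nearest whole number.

280

A map distance of 30 map units corresponds to a recombination frequency of 0.300.
The F1 is AL E / al e, so al e is a parental gamete class with expected frequency (1 − r)/2 = 0.700/2 = 0.3500.
Expected number = 0.3500 × 800 = 280.00 ≈ 280.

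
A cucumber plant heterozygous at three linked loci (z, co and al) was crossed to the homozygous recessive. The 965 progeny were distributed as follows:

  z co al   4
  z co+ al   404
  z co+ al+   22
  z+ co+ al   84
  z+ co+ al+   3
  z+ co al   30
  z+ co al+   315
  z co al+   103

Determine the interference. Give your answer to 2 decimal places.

The two most frequent reciprocal classes, z co+ al and z+ co al+, are the parental types, so the F1 was z co+ al / z+ co al+.
The two rarest classes, z co al and z+ co+ al+, are the double crossovers. Comparing them with the parentals, only the co allele has switched, so co is the middle locus and the order is z – co – al.
z–co: (187 + 7)/965 = 0.2010; co–al: (52 + 7)/965 = 0.0611.
Expected DCO frequency = 0.2010 × 0.0611 ≈ 0.01228; observed = 7/965 ≈ 0.00725.
Coefficient of coincidence = 0.00725/0.01228 ≈ 0.59; interference = 1 − 0.59 = 0.41.

0.41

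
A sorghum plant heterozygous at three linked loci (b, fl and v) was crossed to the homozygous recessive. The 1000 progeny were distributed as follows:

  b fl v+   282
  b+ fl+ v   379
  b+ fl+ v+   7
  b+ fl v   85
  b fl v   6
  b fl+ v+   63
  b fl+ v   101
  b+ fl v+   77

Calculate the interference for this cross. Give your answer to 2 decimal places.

The two most frequent reciprocal classes, b fl v+ and b+ fl+ v, are the parental types, so the F1 was b fl v+ / b+ fl+ v.
The two rarest classes, b fl v and b+ fl+ v+, are the double crossovers. Comparing them with the parentals, only the v allele has switched, so v is the middle locus and the order is fl – v – b.
fl–v: (148 + 13)/1000 = 0.1610; v–b: (178 + 13)/1000 = 0.1910.
Expected DCO frequency = 0.1610 × 0.1910 ≈ 0.03075; observed = 13/1000 ≈ 0.01300.
Coefficient of coincidence = 0.01300/0.03075 ≈ 0.42; interference = 1 − 0.42 = 0.58.

0.58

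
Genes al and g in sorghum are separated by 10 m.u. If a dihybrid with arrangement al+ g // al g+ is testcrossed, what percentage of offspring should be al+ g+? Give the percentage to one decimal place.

A map distance of 10 m.u. corresponds to a recombination frequency of 0.100.
The F1 is al+ g / al g+, so al+ g+ is a recombinant gamete class with expected frequency r/2 = 0.100/2 = 0.0500.
That is 0.0500 = 5.0% of the progeny.

5.0%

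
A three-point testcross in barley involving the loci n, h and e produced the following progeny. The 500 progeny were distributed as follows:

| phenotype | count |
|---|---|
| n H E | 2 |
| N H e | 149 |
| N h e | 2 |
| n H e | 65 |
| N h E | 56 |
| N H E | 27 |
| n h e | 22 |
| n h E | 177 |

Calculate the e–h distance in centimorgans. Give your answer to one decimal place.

The two most frequent reciprocal classes, n h E and N H e, are the parental types, so the F1 was n h E / N H e.
The two rarest classes, n H E and N h e, are the double crossovers. Comparing them with the parentals, only the h allele has switched, so h is the middle locus and the order is n – h – e.
Crossovers in the h–e interval produce the single-crossover classes n h e and N H E (22 + 27 = 49) plus the double crossovers (4).
RF(h–e) = (49 + 4) / 500 = 53/500 = 0.1060 → 10.6 centimorgans.

10.6 centimorgans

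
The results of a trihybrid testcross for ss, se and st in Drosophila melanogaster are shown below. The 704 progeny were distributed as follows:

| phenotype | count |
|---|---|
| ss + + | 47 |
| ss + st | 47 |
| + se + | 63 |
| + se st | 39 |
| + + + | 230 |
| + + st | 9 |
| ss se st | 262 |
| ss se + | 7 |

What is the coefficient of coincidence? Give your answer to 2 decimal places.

0.88

The two most frequent reciprocal classes, ss se st and + + +, are the parental types, so the F1 was ss se st / + + +.
The two rarest classes, ss se + and + + st, are the double crossovers. Comparing them with the parentals, only the st allele has switched, so st is the middle locus and the order is ss – st – se.
ss–st: (86 + 16)/704 = 0.1449; st–se: (110 + 16)/704 = 0.1790.
Expected DCO frequency = 0.1449 × 0.1790 ≈ 0.02594; observed = 16/704 ≈ 0.02273.
Coefficient of coincidence = 0.02273/0.02594 ≈ 0.88.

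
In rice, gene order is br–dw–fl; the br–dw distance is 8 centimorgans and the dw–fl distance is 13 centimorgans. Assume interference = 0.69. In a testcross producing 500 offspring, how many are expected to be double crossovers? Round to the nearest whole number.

Map distances give recombination frequencies of 0.080 and 0.130 for the two intervals.
With interference 0.69 (so coincidence = 0.31), expected double-crossover frequency = 0.080 × 0.130 × 0.31 = 0.00322.
Expected number = 0.00322 × 500 = 1.61 ≈ 2.

2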